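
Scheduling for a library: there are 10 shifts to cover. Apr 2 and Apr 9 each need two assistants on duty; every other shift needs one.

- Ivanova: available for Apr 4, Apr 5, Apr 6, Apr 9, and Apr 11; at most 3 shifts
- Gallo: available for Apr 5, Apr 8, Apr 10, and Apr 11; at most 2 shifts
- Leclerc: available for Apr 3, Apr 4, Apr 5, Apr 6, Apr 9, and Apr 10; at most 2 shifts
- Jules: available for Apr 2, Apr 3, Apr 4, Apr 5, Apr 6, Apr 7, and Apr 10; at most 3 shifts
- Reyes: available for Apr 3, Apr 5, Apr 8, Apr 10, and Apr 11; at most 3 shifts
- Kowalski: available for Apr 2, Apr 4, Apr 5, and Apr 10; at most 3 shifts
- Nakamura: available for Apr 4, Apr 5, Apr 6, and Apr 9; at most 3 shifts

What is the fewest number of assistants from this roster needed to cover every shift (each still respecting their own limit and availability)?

5

12 slots to fill and no one can take more than 3, so at least ⌈12/3⌉ = 4 assistants are needed.
Shifts {Apr 2, Apr 8, Apr 9} need 5 slots, but among the assistants available for them (Ivanova, Gallo, Leclerc, Jules, Reyes, Kowalski, and Nakamura) any 4 together supply at most 4. So 4 assistants are not enough.
Ivanova, Gallo, Leclerc, Jules, and Kowalski alone can cover everything: Apr 2→Jules+Kowalski, Apr 3→Leclerc, Apr 4→Jules, Apr 5→Kowalski, Apr 6→Ivanova, Apr 7→Jules, Apr 8→Gallo, Apr 9→Ivanova+Leclerc, Apr 10→Gallo, Apr 11→Ivanova.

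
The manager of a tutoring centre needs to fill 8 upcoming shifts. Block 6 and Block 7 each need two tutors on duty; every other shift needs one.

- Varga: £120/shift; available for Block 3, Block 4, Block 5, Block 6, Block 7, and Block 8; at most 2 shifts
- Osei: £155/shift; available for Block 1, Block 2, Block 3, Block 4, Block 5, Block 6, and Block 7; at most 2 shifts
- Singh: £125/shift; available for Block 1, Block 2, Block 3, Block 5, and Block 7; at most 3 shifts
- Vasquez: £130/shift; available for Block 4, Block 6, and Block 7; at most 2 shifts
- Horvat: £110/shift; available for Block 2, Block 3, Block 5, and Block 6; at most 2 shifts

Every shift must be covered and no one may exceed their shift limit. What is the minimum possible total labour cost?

£1250

Block 8 can only be covered by Varga, so that assignment is forced.
Picking the cheapest available tutor for each shift independently would cost £1170, but that ignores the shift limits.
An optimal schedule: Block 1→Singh, Block 2→Horvat, Block 3→Horvat, Block 4→Varga, Block 5→Singh, Block 6→Vasquez+Osei, Block 7→Singh+Vasquez, Block 8→Varga.
Total: 125 + 110 + 110 + 120 + 125 + 130 + 155 + 125 + 130 + 120 = £1250.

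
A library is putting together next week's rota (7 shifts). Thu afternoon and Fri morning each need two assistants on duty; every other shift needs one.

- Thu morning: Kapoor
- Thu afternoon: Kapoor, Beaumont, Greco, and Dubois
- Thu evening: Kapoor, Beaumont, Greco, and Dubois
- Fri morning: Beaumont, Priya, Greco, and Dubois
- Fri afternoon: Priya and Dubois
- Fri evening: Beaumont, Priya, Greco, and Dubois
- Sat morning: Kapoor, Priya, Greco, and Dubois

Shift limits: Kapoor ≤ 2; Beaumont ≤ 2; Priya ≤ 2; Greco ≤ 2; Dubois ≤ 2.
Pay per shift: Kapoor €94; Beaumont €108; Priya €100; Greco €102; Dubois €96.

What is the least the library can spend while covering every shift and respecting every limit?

€892

Thu morning can only be covered by Kapoor, so that assignment is forced.
Picking the cheapest available assistant for each shift independently would cost €860, but that ignores the shift limits.
An optimal schedule: Thu morning→Kapoor, Thu afternoon→Greco+Beaumont, Thu evening→Kapoor, Fri morning→Priya+Greco, Fri afternoon→Dubois, Fri evening→Dubois, Sat morning→Priya.
Total: 94 + 102 + 108 + 94 + 100 + 102 + 96 + 96 + 100 = €892.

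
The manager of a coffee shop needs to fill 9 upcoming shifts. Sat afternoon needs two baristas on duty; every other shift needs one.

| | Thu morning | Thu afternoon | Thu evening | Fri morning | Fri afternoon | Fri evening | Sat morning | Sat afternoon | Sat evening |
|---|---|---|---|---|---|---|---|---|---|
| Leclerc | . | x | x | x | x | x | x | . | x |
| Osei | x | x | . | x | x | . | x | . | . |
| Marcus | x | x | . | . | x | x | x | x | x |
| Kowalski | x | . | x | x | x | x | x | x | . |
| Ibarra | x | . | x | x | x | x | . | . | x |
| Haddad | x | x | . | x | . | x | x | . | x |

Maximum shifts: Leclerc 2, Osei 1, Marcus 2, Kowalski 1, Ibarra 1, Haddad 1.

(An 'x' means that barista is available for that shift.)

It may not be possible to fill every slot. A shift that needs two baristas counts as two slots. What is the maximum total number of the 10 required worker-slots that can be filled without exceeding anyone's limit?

8

Total capacity across all baristas is 2+1+2+1+1+1 = 8, and 10 slots are needed, so at most 8 can be filled.
An assignment achieving 8: Thu morning→Osei, Thu afternoon→Leclerc, Thu evening→Leclerc, Fri morning→Ibarra, Fri evening→Haddad, Sat afternoon→Marcus+Kowalski, Sat evening→Marcus.
Loads: Leclerc 2/2, Osei 1/1, Marcus 2/2, Kowalski 1/1, Ibarra 1/1, Haddad 1/1.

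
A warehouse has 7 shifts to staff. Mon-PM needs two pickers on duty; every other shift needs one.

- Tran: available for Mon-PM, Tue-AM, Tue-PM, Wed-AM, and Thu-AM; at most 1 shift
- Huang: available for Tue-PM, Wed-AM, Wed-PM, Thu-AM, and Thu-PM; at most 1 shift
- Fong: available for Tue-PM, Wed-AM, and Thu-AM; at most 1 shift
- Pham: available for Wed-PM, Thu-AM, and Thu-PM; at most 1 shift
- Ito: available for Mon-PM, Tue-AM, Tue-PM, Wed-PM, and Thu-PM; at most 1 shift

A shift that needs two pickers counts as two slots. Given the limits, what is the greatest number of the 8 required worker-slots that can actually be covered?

5

Total capacity across all pickers is 1+1+1+1+1 = 5, and 8 slots are needed, so at most 5 can be filled.
An assignment achieving 5: Mon-PM→Tran+Ito, Tue-PM→Fong, Wed-AM→Huang, Wed-PM→Pham.
Loads: Tran 1/1, Huang 1/1, Fong 1/1, Pham 1/1, Ito 1/1.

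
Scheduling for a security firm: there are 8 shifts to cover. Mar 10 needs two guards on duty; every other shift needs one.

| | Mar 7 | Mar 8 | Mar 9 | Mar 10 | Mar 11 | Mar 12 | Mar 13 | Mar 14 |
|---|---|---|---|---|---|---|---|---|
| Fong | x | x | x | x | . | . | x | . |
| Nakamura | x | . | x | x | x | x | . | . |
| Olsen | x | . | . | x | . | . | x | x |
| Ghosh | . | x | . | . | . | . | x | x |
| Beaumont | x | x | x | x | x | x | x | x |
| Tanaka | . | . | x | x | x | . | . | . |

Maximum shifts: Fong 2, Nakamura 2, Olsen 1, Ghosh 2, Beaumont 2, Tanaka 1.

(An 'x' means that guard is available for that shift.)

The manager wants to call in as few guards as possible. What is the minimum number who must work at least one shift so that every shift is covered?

9 slots to fill and no one can take more than 2, so at least ⌈9/2⌉ = 5 guards are needed.
Fong, Nakamura, Olsen, Ghosh, and Beaumont alone can cover everything: Mar 7→Beaumont, Mar 8→Fong, Mar 9→Fong, Mar 10→Olsen+Beaumont, Mar 11→Nakamura, Mar 12→Nakamura, Mar 13→Ghosh, Mar 14→Ghosh.

5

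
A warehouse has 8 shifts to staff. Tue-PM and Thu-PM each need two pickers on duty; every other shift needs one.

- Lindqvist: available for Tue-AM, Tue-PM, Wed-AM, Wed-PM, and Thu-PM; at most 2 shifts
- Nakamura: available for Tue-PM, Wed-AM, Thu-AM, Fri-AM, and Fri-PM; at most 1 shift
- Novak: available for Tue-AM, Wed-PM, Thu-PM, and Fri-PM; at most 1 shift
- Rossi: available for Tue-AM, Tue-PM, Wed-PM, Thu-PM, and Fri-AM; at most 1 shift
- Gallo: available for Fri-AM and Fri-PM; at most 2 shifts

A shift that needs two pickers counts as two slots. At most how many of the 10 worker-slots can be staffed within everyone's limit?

7

Total capacity across all pickers is 2+1+1+1+2 = 7, and 10 slots are needed, so at most 7 can be filled.
An assignment achieving 7: Tue-AM→Lindqvist, Tue-PM→Rossi, Wed-AM→Lindqvist, Wed-PM→Novak, Thu-AM→Nakamura, Fri-AM→Gallo, Fri-PM→Gallo.
Loads: Lindqvist 2/2, Nakamura 1/1, Novak 1/1, Rossi 1/1, Gallo 2/2.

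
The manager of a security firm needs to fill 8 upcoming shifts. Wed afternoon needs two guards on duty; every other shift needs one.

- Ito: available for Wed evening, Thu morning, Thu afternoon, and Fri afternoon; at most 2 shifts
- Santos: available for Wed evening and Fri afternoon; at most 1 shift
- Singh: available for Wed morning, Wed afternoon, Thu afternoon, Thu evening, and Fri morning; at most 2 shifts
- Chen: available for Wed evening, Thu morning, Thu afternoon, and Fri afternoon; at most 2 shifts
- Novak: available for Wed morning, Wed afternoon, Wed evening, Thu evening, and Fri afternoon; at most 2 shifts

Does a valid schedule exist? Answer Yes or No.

Total capacity is 9 and 9 slots are needed, so capacity alone doesn't rule it out.
Shifts {Wed morning, Wed afternoon, Thu evening, Fri morning} need 5 worker-slots in total, but the guards available for any of those shifts (Singh and Novak) can supply at most 4 among them. So no valid schedule exists.

No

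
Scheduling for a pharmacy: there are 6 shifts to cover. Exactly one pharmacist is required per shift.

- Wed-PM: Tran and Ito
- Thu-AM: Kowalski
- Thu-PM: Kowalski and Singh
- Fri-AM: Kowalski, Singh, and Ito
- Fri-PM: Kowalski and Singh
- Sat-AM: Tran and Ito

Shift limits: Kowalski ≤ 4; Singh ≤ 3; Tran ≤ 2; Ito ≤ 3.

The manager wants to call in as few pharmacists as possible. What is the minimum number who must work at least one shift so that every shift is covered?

6 slots to fill and no one can take more than 4, so at least ⌈6/4⌉ = 2 pharmacists are needed.
Kowalski and Tran alone can cover everything: Wed-PM→Tran, Thu-AM→Kowalski, Thu-PM→Kowalski, Fri-AM→Kowalski, Fri-PM→Kowalski, Sat-AM→Tran.

2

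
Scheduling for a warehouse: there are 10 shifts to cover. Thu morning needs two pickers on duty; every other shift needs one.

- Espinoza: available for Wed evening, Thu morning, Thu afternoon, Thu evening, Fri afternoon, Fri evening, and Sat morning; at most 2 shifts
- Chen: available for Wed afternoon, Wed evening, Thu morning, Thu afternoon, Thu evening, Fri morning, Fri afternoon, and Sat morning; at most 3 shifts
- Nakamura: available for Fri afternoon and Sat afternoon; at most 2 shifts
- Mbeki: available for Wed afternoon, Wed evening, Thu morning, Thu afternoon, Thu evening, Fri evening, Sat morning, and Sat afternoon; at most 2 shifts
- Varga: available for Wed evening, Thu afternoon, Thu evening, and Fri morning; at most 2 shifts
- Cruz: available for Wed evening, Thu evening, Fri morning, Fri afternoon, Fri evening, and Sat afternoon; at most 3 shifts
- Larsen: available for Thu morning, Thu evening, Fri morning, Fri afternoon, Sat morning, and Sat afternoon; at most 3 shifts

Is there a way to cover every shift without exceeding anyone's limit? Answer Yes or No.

Yes

One valid schedule: Wed afternoon→Chen, Wed evening→Mbeki, Thu morning→Mbeki+Larsen, Thu afternoon→Espinoza, Thu evening→Varga, Fri morning→Chen, Fri afternoon→Nakamura, Fri evening→Espinoza, Sat morning→Chen, Sat afternoon→Nakamura.
Loads: Espinoza 2/2, Chen 3/3, Nakamura 2/2, Mbeki 2/2, Varga 1/2, Cruz 0/3, Larsen 1/3 — all within limits.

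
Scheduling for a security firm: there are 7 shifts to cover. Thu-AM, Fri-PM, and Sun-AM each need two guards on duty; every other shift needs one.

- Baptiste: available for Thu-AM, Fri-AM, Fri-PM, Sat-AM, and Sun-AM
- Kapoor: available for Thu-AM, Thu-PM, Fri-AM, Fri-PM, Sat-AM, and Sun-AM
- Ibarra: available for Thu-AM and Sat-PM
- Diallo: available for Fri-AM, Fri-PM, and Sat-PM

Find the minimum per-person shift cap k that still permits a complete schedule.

With 4 guards and 10 worker-slots to fill, someone must work at least ⌈10/4⌉ = 3 shifts, so k ≥ 3.
k = 3 works: Thu-AM→Baptiste+Ibarra, Thu-PM→Kapoor, Fri-AM→Diallo, Fri-PM→Kapoor+Diallo, Sat-AM→Baptiste, Sat-PM→Ibarra, Sun-AM→Baptiste+Kapoor.
Loads: Baptiste 3, Kapoor 3, Ibarra 2, Diallo 2 — all ≤ 3.

3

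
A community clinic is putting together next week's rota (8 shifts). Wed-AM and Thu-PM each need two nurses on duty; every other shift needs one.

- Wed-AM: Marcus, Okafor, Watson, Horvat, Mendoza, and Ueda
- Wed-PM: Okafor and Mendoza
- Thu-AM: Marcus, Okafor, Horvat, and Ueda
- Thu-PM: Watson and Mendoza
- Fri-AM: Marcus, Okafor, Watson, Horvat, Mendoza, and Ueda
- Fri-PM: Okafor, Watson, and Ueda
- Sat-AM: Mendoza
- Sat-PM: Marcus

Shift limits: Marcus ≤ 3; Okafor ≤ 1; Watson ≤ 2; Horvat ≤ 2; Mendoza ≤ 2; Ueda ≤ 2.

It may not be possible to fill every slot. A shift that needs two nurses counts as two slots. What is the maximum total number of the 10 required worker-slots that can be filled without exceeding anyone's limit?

Total capacity across all nurses is 3+1+2+2+2+2 = 12, and 10 slots are needed, so at most 10 can be filled.
An assignment achieving 10: Wed-AM→Marcus+Horvat, Wed-PM→Okafor, Thu-AM→Marcus, Thu-PM→Watson+Mendoza, Fri-AM→Horvat, Fri-PM→Watson, Sat-AM→Mendoza, Sat-PM→Marcus.
Loads: Marcus 3/3, Okafor 1/1, Watson 2/2, Horvat 2/2, Mendoza 2/2, Ueda 0/2.

10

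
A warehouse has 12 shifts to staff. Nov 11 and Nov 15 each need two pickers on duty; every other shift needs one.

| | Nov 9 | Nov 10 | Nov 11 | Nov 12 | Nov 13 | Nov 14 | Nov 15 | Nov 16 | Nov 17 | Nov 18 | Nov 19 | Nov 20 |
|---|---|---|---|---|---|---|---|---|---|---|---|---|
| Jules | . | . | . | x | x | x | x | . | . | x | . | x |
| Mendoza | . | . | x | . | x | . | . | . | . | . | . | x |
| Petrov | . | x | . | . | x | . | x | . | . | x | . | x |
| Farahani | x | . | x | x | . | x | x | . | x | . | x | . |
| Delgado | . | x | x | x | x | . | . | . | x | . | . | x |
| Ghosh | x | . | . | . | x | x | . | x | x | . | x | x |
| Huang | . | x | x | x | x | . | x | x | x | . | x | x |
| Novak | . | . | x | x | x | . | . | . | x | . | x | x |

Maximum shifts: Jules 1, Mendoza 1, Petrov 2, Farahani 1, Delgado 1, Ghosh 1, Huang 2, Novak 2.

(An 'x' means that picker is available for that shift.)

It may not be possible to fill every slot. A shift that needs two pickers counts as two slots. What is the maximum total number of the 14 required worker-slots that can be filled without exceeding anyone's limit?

Total capacity across all pickers is 1+1+2+1+1+1+2+2 = 11, and 14 slots are needed, so at most 11 can be filled.
An assignment achieving 11: Nov 9→Farahani, Nov 10→Petrov, Nov 11→Mendoza+Delgado, Nov 12→Novak, Nov 15→Petrov+Huang, Nov 16→Ghosh, Nov 17→Novak, Nov 18→Jules, Nov 19→Huang.
Loads: Jules 1/1, Mendoza 1/1, Petrov 2/2, Farahani 1/1, Delgado 1/1, Ghosh 1/1, Huang 2/2, Novak 2/2.

11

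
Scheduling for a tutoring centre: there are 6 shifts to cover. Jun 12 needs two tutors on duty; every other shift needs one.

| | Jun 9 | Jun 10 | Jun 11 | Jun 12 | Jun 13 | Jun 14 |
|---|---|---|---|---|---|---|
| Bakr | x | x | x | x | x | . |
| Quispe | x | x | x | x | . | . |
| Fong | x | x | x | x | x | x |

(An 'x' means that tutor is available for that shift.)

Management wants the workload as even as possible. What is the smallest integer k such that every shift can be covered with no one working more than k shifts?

3

With 3 tutors and 7 worker-slots to fill, someone must work at least ⌈7/3⌉ = 3 shifts, so k ≥ 3.
k = 3 works: Jun 9→Bakr, Jun 10→Bakr, Jun 11→Quispe, Jun 12→Quispe+Fong, Jun 13→Bakr, Jun 14→Fong.
Loads: Bakr 3, Quispe 2, Fong 2 — all ≤ 3.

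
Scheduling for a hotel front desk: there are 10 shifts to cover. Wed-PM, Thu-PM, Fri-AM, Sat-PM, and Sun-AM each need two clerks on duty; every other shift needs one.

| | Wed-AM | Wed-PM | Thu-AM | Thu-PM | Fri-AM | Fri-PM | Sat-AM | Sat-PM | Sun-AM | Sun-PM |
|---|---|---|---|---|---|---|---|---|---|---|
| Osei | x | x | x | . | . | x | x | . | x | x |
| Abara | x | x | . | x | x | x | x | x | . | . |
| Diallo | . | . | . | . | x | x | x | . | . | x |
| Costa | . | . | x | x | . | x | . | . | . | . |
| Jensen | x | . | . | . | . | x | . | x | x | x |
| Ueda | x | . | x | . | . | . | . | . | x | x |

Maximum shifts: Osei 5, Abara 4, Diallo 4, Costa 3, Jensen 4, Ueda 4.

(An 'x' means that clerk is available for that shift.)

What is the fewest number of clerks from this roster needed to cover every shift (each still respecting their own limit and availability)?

15 slots to fill and no one can take more than 5, so at least ⌈15/5⌉ = 3 clerks are needed.
Shifts {Thu-PM, Fri-AM, Sun-AM} need 6 slots, but among the clerks available for them (Osei, Abara, Diallo, Costa, Jensen, and Ueda) any 4 together supply at most 5. So 4 clerks are not enough.
Osei, Abara, Diallo, Costa, and Jensen alone can cover everything: Wed-AM→Osei, Wed-PM→Osei+Abara, Thu-AM→Osei, Thu-PM→Abara+Costa, Fri-AM→Abara+Diallo, Fri-PM→Diallo, Sat-AM→Osei, Sat-PM→Abara+Jensen, Sun-AM→Osei+Jensen, Sun-PM→Diallo.

5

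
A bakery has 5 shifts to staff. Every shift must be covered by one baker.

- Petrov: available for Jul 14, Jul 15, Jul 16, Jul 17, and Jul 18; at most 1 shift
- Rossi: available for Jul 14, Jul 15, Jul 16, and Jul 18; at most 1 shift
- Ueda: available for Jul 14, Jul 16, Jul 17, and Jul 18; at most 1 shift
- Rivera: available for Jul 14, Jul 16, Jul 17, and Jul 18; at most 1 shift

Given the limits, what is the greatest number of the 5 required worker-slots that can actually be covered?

4

Total capacity across all bakers is 1+1+1+1 = 4, and 5 slots are needed, so at most 4 can be filled.
An assignment achieving 4: Jul 14→Rossi, Jul 15→Petrov, Jul 16→Rivera, Jul 17→Ueda.
Loads: Petrov 1/1, Rossi 1/1, Ueda 1/1, Rivera 1/1.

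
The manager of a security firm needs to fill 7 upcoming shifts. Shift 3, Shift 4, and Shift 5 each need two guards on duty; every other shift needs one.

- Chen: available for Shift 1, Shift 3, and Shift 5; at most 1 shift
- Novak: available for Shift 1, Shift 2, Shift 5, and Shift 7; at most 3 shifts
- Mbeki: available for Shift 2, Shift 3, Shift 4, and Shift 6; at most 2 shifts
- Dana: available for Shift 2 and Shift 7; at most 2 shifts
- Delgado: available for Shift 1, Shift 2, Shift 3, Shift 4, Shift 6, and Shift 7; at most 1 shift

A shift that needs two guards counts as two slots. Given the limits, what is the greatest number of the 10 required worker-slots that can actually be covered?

8

Total capacity across all guards is 1+3+2+2+1 = 9, and 10 slots are needed, so at most 9 can be filled.
Shifts {Shift 3, Shift 4, Shift 5} need 6 slots but only Chen, Novak, Mbeki, and Delgado are available for them, supplying at most 5 — so at least 1 slot must go unfilled.
An assignment achieving 8: Shift 1→Novak, Shift 2→Dana, Shift 4→Mbeki+Delgado, Shift 5→Chen+Novak, Shift 6→Mbeki, Shift 7→Novak.
Loads: Chen 1/1, Novak 3/3, Mbeki 2/2, Dana 1/2, Delgado 1/1.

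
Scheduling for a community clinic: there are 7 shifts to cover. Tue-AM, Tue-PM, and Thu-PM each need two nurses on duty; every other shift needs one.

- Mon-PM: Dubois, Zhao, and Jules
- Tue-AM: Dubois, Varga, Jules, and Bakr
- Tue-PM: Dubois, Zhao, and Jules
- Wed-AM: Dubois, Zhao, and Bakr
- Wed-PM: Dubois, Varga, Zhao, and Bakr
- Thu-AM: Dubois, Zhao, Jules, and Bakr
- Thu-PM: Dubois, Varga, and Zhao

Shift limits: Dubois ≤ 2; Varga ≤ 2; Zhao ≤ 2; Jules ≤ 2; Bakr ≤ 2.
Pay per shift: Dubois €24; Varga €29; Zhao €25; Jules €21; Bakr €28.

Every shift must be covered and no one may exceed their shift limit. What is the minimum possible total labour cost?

Picking the cheapest available nurse for each shift independently would cost €229, but that ignores the shift limits.
An optimal schedule: Mon-PM→Dubois, Tue-AM→Jules+Bakr, Tue-PM→Dubois+Zhao, Wed-AM→Bakr, Wed-PM→Varga, Thu-AM→Jules, Thu-PM→Varga+Zhao.
Total: 24 + 21 + 28 + 24 + 25 + 28 + 29 + 21 + 29 + 25 = €254.

€254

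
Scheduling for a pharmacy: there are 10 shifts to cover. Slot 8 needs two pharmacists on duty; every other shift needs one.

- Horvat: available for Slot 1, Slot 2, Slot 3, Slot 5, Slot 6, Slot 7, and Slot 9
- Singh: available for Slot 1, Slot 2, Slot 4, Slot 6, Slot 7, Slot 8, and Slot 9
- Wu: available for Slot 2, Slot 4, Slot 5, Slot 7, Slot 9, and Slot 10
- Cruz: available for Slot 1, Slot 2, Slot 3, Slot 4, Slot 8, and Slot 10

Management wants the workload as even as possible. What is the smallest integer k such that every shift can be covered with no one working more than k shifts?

3

With 4 pharmacists and 11 worker-slots to fill, someone must work at least ⌈11/4⌉ = 3 shifts, so k ≥ 3.
k = 3 works: Slot 1→Singh, Slot 2→Cruz, Slot 3→Horvat, Slot 4→Singh, Slot 5→Horvat, Slot 6→Horvat, Slot 7→Wu, Slot 8→Singh+Cruz, Slot 9→Wu, Slot 10→Wu.
Loads: Horvat 3, Singh 3, Wu 3, Cruz 2 — all ≤ 3.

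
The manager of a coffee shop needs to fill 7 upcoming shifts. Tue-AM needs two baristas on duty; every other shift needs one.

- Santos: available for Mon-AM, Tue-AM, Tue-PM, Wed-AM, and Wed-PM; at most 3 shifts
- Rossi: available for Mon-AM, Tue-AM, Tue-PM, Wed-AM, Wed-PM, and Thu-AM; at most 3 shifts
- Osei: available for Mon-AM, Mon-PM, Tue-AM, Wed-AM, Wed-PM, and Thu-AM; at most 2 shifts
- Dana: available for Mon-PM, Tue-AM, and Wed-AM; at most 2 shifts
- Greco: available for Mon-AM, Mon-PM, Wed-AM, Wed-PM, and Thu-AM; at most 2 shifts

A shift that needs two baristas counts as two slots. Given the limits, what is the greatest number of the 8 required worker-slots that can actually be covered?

8

Total capacity across all baristas is 3+3+2+2+2 = 12, and 8 slots are needed, so at most 8 can be filled.
An assignment achieving 8: Mon-AM→Santos, Mon-PM→Osei, Tue-AM→Santos+Rossi, Tue-PM→Santos, Wed-AM→Osei, Wed-PM→Rossi, Thu-AM→Rossi.
Loads: Santos 3/3, Rossi 3/3, Osei 2/2, Dana 0/2, Greco 0/2.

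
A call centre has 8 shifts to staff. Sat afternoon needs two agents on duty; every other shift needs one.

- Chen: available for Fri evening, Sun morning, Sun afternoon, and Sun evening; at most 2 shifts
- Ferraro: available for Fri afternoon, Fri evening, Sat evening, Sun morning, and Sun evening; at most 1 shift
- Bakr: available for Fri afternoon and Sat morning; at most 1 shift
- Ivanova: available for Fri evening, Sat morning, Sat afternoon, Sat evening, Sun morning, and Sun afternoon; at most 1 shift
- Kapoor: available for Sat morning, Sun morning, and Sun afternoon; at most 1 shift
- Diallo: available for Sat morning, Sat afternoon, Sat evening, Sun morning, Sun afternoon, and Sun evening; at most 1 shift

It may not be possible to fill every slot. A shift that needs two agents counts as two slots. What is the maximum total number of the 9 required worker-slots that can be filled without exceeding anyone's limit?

7

Total capacity across all agents is 2+1+1+1+1+1 = 7, and 9 slots are needed, so at most 7 can be filled.
An assignment achieving 7: Fri afternoon→Ferraro, Fri evening→Chen, Sat morning→Bakr, Sat afternoon→Ivanova+Diallo, Sun afternoon→Kapoor, Sun evening→Chen.
Loads: Chen 2/2, Ferraro 1/1, Bakr 1/1, Ivanova 1/1, Kapoor 1/1, Diallo 1/1.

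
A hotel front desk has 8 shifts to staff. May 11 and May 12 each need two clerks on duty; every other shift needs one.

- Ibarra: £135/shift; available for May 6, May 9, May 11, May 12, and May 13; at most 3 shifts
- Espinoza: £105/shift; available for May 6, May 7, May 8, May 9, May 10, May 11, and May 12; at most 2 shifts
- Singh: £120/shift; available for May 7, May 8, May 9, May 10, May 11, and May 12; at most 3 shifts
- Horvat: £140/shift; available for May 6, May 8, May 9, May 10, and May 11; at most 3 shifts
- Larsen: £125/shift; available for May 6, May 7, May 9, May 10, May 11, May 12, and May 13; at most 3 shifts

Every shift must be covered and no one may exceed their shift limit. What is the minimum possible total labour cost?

Picking the cheapest available clerk for each shift independently would cost £1100, but that ignores the shift limits.
An optimal schedule: May 6→Larsen, May 7→Espinoza, May 8→Espinoza, May 9→Singh, May 10→Singh, May 11→Larsen+Ibarra, May 12→Singh+Ibarra, May 13→Larsen.
Total: 125 + 105 + 105 + 120 + 120 + 125 + 135 + 120 + 135 + 125 = £1215.

£1215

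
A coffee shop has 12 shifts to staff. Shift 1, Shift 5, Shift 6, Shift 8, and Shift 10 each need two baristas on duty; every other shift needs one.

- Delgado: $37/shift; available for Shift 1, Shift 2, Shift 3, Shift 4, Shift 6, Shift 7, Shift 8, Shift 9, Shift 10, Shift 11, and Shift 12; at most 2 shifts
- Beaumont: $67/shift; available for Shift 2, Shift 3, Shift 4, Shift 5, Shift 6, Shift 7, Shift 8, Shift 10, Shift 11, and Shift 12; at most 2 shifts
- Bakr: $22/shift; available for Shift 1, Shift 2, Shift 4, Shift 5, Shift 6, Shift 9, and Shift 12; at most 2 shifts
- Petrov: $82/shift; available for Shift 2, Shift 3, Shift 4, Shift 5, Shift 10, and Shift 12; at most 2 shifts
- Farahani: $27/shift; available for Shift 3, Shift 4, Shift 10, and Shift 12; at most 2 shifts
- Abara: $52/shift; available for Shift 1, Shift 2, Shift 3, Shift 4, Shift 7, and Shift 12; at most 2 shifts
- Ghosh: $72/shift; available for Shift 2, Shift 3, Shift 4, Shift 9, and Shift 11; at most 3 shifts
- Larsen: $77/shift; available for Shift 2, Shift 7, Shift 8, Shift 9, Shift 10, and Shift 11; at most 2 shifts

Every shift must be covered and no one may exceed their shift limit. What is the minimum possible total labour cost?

$944

Picking the cheapest available barista for each shift independently would cost $564, but that ignores the shift limits.
An optimal schedule: Shift 1→Delgado+Bakr, Shift 2→Abara, Shift 3→Petrov, Shift 4→Ghosh, Shift 5→Beaumont+Petrov, Shift 6→Delgado+Bakr, Shift 7→Abara, Shift 8→Beaumont+Larsen, Shift 9→Ghosh, Shift 10→Farahani+Larsen, Shift 11→Ghosh, Shift 12→Farahani.
Total: 37 + 22 + 52 + 82 + 72 + 67 + 82 + 37 + 22 + 52 + 67 + 77 + 72 + 27 + 77 + 72 + 27 = $944.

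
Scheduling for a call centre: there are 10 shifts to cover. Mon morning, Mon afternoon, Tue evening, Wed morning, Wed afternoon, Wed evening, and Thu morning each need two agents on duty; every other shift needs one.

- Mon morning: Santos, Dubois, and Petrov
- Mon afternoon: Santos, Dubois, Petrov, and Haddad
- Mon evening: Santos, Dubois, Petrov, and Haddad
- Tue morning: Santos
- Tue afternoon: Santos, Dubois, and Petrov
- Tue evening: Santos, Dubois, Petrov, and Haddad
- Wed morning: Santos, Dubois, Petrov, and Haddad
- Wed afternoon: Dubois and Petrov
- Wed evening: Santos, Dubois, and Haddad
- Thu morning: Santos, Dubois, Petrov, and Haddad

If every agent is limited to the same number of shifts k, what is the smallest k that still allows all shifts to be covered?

With 4 agents and 17 worker-slots to fill, someone must work at least ⌈17/4⌉ = 5 shifts, so k ≥ 5.
k = 5 works: Mon morning→Santos+Dubois, Mon afternoon→Dubois+Petrov, Mon evening→Santos, Tue morning→Santos, Tue afternoon→Santos, Tue evening→Dubois+Petrov, Wed morning→Petrov+Haddad, Wed afternoon→Dubois+Petrov, Wed evening→Santos+Dubois, Thu morning→Petrov+Haddad.
Loads: Santos 5, Dubois 5, Petrov 5, Haddad 2 — all ≤ 5.

5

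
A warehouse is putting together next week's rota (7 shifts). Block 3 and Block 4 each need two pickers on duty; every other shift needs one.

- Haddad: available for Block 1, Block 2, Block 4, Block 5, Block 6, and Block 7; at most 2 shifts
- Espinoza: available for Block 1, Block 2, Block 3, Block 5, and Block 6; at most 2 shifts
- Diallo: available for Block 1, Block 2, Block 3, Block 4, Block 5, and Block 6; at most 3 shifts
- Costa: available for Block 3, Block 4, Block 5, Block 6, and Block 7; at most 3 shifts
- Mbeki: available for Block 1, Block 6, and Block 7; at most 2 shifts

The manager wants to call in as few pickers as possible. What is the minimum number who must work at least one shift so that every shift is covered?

9 slots to fill and no one can take more than 3, so at least ⌈9/3⌉ = 3 pickers are needed.
Any 3 pickers together have capacity at most 3+3+2 = 8 < 9 slots, so 3 can never suffice.
Haddad, Espinoza, Diallo, and Costa alone can cover everything: Block 1→Haddad, Block 2→Espinoza, Block 3→Espinoza+Diallo, Block 4→Diallo+Costa, Block 5→Diallo, Block 6→Costa, Block 7→Haddad.

4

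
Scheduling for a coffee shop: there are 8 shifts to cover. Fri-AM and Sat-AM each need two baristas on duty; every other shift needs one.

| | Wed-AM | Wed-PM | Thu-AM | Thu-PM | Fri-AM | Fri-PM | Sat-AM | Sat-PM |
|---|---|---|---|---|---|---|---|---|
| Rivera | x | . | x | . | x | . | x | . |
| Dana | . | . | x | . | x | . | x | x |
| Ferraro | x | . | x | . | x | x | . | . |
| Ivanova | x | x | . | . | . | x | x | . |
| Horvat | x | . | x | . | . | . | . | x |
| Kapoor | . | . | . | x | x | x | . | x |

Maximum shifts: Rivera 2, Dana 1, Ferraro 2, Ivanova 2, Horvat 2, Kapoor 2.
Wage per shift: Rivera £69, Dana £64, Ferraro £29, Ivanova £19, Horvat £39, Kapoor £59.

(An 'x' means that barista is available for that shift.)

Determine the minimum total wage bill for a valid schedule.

Wed-PM can only be covered by Ivanova, so that assignment is forced.
Thu-PM can only be covered by Kapoor, so that assignment is forced.
Picking the cheapest available barista for each shift independently would cost £355, but that ignores the shift limits.
An optimal schedule: Wed-AM→Ferraro, Wed-PM→Ivanova, Thu-AM→Horvat, Thu-PM→Kapoor, Fri-AM→Ferraro+Kapoor, Fri-PM→Ivanova, Sat-AM→Dana+Rivera, Sat-PM→Horvat.
Total: 29 + 19 + 39 + 59 + 29 + 59 + 19 + 64 + 69 + 39 = £425.

£425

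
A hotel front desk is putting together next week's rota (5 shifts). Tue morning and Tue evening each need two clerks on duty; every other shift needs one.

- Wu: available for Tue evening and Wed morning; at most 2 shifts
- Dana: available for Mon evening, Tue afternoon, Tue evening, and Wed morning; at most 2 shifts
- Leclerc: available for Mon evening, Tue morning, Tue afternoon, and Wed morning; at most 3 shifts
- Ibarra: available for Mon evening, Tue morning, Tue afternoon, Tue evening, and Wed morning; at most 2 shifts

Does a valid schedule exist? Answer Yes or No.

Tue morning can only be covered by Leclerc and Ibarra, so that assignment is forced.
One valid schedule: Mon evening→Dana, Tue morning→Leclerc+Ibarra, Tue afternoon→Dana, Tue evening→Wu+Ibarra, Wed morning→Wu.
Loads: Wu 2/2, Dana 2/2, Leclerc 1/3, Ibarra 2/2 — all within limits.

Yes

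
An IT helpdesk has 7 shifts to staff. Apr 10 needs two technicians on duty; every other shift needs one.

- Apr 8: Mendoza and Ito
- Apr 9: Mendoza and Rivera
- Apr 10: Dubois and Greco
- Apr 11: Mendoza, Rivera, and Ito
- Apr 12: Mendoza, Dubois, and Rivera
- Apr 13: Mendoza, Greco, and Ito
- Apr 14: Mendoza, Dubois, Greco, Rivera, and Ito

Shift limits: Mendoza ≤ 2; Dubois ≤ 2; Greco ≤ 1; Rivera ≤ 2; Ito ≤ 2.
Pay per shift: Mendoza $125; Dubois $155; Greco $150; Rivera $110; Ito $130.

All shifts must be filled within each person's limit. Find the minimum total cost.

Apr 10 can only be covered by Dubois and Greco, so that assignment is forced.
Picking the cheapest available technician for each shift independently would cost $995, but that ignores the shift limits.
An optimal schedule: Apr 8→Mendoza, Apr 9→Rivera, Apr 10→Greco+Dubois, Apr 11→Rivera, Apr 12→Mendoza, Apr 13→Ito, Apr 14→Ito.
Total: 125 + 110 + 150 + 155 + 110 + 125 + 130 + 130 = $1035.

$1035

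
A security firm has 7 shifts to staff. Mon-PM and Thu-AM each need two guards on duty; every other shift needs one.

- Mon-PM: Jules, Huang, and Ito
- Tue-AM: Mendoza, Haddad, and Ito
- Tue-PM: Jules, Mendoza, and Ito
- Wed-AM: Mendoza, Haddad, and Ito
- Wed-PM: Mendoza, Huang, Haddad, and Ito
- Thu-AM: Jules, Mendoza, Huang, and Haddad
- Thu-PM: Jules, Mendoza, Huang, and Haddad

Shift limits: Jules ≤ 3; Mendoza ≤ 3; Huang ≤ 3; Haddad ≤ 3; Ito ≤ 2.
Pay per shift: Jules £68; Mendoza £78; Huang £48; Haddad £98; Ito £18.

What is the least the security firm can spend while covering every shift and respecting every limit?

£462

Picking the cheapest available guard for each shift independently would cost £302, but that ignores the shift limits.
An optimal schedule: Mon-PM→Ito+Huang, Tue-AM→Ito, Tue-PM→Jules, Wed-AM→Mendoza, Wed-PM→Huang, Thu-AM→Huang+Jules, Thu-PM→Jules.
Total: 18 + 48 + 18 + 68 + 78 + 48 + 48 + 68 + 68 = £462.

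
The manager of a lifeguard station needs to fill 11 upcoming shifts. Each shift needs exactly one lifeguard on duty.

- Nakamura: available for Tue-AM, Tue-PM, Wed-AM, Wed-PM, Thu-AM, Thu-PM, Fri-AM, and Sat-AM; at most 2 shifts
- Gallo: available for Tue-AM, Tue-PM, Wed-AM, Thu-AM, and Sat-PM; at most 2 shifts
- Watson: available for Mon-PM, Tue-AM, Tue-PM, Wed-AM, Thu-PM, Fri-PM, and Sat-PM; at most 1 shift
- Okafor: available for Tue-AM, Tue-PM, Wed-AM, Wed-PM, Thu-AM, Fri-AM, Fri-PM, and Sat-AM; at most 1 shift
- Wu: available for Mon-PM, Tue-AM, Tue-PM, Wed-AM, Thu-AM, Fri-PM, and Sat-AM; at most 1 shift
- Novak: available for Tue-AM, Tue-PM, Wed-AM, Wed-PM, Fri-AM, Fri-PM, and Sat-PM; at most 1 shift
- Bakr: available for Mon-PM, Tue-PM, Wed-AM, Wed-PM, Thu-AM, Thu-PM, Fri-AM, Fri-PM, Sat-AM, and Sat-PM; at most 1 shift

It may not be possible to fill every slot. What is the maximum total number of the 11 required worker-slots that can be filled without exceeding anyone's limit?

Total capacity across all lifeguards is 2+2+1+1+1+1+1 = 9, and 11 slots are needed, so at most 9 can be filled.
An assignment achieving 9: Mon-PM→Watson, Tue-PM→Bakr, Wed-PM→Nakamura, Thu-AM→Gallo, Thu-PM→Nakamura, Fri-AM→Okafor, Fri-PM→Novak, Sat-AM→Wu, Sat-PM→Gallo.
Loads: Nakamura 2/2, Gallo 2/2, Watson 1/1, Okafor 1/1, Wu 1/1, Novak 1/1, Bakr 1/1.

9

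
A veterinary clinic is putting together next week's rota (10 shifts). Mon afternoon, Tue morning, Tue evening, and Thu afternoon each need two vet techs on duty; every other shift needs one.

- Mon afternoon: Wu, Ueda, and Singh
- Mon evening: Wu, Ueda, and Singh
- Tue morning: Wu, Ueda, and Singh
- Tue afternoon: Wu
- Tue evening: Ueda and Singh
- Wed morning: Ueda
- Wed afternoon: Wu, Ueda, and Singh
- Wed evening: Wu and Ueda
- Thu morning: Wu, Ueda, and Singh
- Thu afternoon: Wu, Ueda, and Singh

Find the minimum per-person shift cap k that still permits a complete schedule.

5

With 3 vet techs and 14 worker-slots to fill, someone must work at least ⌈14/3⌉ = 5 shifts, so k ≥ 5.
k = 5 works: Mon afternoon→Wu+Ueda, Mon evening→Wu, Tue morning→Wu+Ueda, Tue afternoon→Wu, Tue evening→Ueda+Singh, Wed morning→Ueda, Wed afternoon→Singh, Wed evening→Wu, Thu morning→Singh, Thu afternoon→Ueda+Singh.
Loads: Wu 5, Ueda 5, Singh 4 — all ≤ 5.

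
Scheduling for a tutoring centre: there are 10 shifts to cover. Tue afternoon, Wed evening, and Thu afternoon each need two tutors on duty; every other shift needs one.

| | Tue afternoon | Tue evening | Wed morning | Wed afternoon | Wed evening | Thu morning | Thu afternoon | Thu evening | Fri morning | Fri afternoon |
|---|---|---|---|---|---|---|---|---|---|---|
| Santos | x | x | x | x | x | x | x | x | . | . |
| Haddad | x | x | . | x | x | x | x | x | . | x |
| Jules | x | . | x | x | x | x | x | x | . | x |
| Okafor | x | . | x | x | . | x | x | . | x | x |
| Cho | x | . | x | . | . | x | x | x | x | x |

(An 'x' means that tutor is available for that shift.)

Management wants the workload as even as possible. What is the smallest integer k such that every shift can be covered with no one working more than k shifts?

3

With 5 tutors and 13 worker-slots to fill, someone must work at least ⌈13/5⌉ = 3 shifts, so k ≥ 3.
k = 3 works: Tue afternoon→Jules+Okafor, Tue evening→Santos, Wed morning→Santos, Wed afternoon→Haddad, Wed evening→Santos+Haddad, Thu morning→Jules, Thu afternoon→Okafor+Cho, Thu evening→Haddad, Fri morning→Okafor, Fri afternoon→Jules.
Loads: Santos 3, Haddad 3, Jules 3, Okafor 3, Cho 1 — all ≤ 3.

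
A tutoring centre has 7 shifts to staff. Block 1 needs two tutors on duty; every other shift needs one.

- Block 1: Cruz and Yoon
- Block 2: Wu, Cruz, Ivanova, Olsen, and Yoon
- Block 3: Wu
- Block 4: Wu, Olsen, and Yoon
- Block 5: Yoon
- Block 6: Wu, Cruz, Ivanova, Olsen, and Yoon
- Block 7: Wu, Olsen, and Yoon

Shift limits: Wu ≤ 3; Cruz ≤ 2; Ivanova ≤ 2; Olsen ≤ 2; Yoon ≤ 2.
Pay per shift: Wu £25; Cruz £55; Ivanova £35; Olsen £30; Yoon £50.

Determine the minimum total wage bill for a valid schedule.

£290

Block 1 can only be covered by Cruz and Yoon, so that assignment is forced.
Block 3 can only be covered by Wu, so that assignment is forced.
Block 5 can only be covered by Yoon, so that assignment is forced.
Picking the cheapest available tutor for each shift independently would cost £280, but that ignores the shift limits.
An optimal schedule: Block 1→Yoon+Cruz, Block 2→Olsen, Block 3→Wu, Block 4→Wu, Block 5→Yoon, Block 6→Olsen, Block 7→Wu.
Total: 50 + 55 + 30 + 25 + 25 + 50 + 30 + 25 = £290.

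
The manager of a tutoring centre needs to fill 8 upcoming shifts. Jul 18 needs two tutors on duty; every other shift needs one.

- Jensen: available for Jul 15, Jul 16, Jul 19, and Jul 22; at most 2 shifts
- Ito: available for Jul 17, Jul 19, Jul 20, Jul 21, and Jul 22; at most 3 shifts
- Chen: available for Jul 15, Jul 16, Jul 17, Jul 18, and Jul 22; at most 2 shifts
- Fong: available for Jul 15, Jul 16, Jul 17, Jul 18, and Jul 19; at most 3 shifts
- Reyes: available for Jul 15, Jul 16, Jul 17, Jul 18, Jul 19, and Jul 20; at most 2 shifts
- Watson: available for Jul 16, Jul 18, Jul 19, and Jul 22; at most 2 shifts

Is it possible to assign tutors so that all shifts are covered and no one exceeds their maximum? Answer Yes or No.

Jul 21 can only be covered by Ito, so that assignment is forced.
One valid schedule: Jul 15→Jensen, Jul 16→Chen, Jul 17→Ito, Jul 18→Chen+Fong, Jul 19→Fong, Jul 20→Ito, Jul 21→Ito, Jul 22→Jensen.
Loads: Jensen 2/2, Ito 3/3, Chen 2/2, Fong 2/3, Reyes 0/2, Watson 0/2 — all within limits.

Yes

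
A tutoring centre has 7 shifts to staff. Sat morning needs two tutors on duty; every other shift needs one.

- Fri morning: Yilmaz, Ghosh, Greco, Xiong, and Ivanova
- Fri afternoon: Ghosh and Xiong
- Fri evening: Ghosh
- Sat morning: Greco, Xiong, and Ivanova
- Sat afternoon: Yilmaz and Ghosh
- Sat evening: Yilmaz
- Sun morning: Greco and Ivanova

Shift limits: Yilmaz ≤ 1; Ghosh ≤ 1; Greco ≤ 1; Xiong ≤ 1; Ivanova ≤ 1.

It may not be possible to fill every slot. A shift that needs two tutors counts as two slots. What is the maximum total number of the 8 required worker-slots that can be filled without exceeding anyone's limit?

Total capacity across all tutors is 1+1+1+1+1 = 5, and 8 slots are needed, so at most 5 can be filled.
An assignment achieving 5: Fri afternoon→Xiong, Fri evening→Ghosh, Sat morning→Ivanova, Sat evening→Yilmaz, Sun morning→Greco.
Loads: Yilmaz 1/1, Ghosh 1/1, Greco 1/1, Xiong 1/1, Ivanova 1/1.

5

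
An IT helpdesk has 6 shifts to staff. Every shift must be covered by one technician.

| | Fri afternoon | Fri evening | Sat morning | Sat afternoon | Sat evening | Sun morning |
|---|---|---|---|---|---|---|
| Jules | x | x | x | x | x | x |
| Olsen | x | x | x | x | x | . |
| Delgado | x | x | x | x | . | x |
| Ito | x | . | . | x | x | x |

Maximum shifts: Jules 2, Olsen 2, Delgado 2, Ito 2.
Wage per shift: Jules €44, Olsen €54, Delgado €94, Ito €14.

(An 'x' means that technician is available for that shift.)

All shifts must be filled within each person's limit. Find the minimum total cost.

Picking the cheapest available technician for each shift independently would cost €144, but that ignores the shift limits.
An optimal schedule: Fri afternoon→Olsen, Fri evening→Jules, Sat morning→Jules, Sat afternoon→Olsen, Sat evening→Ito, Sun morning→Ito.
Total: 54 + 44 + 44 + 54 + 14 + 14 = €224.

€224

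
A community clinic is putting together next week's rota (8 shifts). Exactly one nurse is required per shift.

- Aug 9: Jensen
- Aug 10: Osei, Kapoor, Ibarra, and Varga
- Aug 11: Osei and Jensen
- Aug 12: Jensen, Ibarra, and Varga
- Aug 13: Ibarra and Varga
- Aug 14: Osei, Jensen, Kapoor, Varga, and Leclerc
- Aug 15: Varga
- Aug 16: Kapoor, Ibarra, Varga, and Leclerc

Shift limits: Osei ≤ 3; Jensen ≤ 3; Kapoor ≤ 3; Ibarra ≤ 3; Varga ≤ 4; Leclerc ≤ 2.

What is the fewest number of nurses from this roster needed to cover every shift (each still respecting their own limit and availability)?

8 slots to fill and no one can take more than 4, so at least ⌈8/4⌉ = 2 nurses are needed.
Any 2 nurses together have capacity at most 4+3 = 7 < 8 slots, so 2 can never suffice.
Osei, Jensen, and Varga alone can cover everything: Aug 9→Jensen, Aug 10→Osei, Aug 11→Osei, Aug 12→Jensen, Aug 13→Varga, Aug 14→Osei, Aug 15→Varga, Aug 16→Varga.

3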